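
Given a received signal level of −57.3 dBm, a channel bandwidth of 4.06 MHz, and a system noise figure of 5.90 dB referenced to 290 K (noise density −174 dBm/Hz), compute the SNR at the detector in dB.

44.7 dB

Noise floor: N = −174 + 10 log₁₀(B) + NF
10 log₁₀(4.06×10⁶) = 66.09 dB
N = −174 + 66.09 + 5.90 = −102.01 dBm
SNR = P_sig − N = −57.3 − (−102.01) = 44.71 dB → 44.7 dB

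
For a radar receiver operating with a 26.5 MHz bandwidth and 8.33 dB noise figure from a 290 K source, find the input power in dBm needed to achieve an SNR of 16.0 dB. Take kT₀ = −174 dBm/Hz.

−75.4 dBm

Sensitivity = −174 + 10 log₁₀(B) + NF + SNR_min
= −174 + 74.23 + 8.33 + 16.0
= −75.44 dBm → −75.4 dBm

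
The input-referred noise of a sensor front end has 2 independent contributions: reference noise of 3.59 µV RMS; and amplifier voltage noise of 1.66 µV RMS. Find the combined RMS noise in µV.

Uncorrelated sources add in power (mean-square): V_tot = √(ΣV_i²)
V_tot = √[(3.59×10⁻⁶)² + (1.66×10⁻⁶)²] = 3.96×10⁻⁶ V = 3.96 µV

3.96 µV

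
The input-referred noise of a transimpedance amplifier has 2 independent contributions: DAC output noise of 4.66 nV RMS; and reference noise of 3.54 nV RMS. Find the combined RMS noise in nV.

5.85 nV

Uncorrelated sources add in power (mean-square): V_tot = √(ΣV_i²)
V_tot = √[(4.66×10⁻⁹)² + (3.54×10⁻⁹)²] = 5.85×10⁻⁹ V = 5.85 nV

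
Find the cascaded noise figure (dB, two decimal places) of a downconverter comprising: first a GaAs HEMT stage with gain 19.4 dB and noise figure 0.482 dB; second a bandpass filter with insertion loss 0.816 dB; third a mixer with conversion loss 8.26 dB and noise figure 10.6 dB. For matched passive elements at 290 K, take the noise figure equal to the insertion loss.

Convert to linear (a loss of L dB is a gain of −L dB): F_i = 10^(NF_i/10), G_i = 10^(G_i,dB/10)
  Stage 1: F_1 = 10^(0.482/10) = 1.117, G_1 = 10^(19.4/10) = 87.10
  Stage 2: F_2 = 10^(0.816/10) = 1.207, G_2 = 10^(−0.816/10) = 0.8287
  Stage 3: F_3 = 10^(10.6/10) = 11.48, G_3 = 10^(−8.26/10) = 0.1493
Friis cascade:
  F = 1.117 + (1.207 − 1)/87.10 + (11.48 − 1)/72.18 = 1.265
NF = 10 log₁₀(1.265) = 1.02 dB

1.02 dB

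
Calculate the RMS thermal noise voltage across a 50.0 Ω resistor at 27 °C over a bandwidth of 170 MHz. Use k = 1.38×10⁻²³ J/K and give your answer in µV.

11.9 µV

T = 27 °C + 273.15 = 300.15 K
V_n = √(4kTRB)
4kTRB = 4 × 1.38×10⁻²³ × 300.15 × 5.00×10¹ × 1.70×10⁸ = 1.41×10⁻¹⁰ V²
V_n = √(1.41×10⁻¹⁰) = 1.19×10⁻⁵ V = 11.9 µV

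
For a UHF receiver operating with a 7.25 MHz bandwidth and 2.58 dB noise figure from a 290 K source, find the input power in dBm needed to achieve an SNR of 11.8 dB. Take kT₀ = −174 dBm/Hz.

−91.0 dBm

Sensitivity = −174 + 10 log₁₀(B) + NF + SNR_min
= −174 + 68.6 + 2.58 + 11.8
= −91.02 dBm → −91.0 dBm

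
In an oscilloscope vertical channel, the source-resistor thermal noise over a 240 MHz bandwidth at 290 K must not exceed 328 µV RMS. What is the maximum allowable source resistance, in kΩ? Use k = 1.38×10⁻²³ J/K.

28.0 kΩ

Johnson–Nyquist: V_n = √(4kTRB) ⇒ R = V_n² / (4kTB)
4kTB = 4 × 1.38×10⁻²³ × 290 × 2.40×10⁸ = 3.84×10⁻¹²
R = (3.28×10⁻⁴)² / 3.84×10⁻¹² = 2.80×10⁴ Ω = 28.0 kΩ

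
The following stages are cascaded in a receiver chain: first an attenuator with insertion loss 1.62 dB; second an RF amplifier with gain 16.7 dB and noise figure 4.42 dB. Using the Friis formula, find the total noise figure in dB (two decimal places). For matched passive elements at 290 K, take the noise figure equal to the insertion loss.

6.04 dB

Convert to linear (a loss of L dB is a gain of −L dB): F_i = 10^(NF_i/10), G_i = 10^(G_i,dB/10)
  Stage 1: F_1 = 10^(1.62/10) = 1.452, G_1 = 10^(−1.62/10) = 0.6887
  Stage 2: F_2 = 10^(4.42/10) = 2.767, G_2 = 10^(16.7/10) = 46.77
Friis cascade:
  F = 1.452 + (2.767 − 1)/0.6887 = 4.018
NF = 10 log₁₀(4.018) = 6.04 dB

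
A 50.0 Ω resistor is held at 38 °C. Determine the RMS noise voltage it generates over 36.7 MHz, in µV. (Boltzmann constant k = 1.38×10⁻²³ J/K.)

T = 38 °C + 273.15 = 311.15 K
V_n = √(4kTRB)
4kTRB = 4 × 1.38×10⁻²³ × 311.15 × 5.00×10¹ × 3.67×10⁷ = 3.15×10⁻¹¹ V²
V_n = √(3.15×10⁻¹¹) = 5.61×10⁻⁶ V = 5.61 µV

5.61 µV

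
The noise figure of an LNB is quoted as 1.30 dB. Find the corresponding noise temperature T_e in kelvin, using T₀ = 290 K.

F = 10^(1.30/10) = 1.34896
T_e = (F − 1)·T₀ = (1.34896 − 1) × 290 = 101 K

101 K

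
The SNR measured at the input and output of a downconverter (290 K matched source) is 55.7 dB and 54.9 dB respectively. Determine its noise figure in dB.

0.8 dB

NF (dB) = SNR_in(dB) − SNR_out(dB) when the source is at T₀
NF = 55.7 − 54.9 = 0.8 dB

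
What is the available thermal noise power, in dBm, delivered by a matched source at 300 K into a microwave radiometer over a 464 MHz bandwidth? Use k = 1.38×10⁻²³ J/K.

P_n = kTB = 1.38×10⁻²³ × 300 × 4.64×10⁸ = 1.92×10⁻¹² W
In dBm: 10 log₁₀(1.92×10⁻¹² / 10⁻³) = −87.2 dBm

−87.2 dBm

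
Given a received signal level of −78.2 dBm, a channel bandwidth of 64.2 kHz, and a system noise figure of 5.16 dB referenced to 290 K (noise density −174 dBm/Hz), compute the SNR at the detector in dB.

Noise floor: N = −174 + 10 log₁₀(B) + NF
10 log₁₀(6.42×10⁴) = 48.08 dB
N = −174 + 48.08 + 5.16 = −120.76 dBm
SNR = P_sig − N = −78.2 − (−120.76) = 42.56 dB → 42.6 dB

42.6 dB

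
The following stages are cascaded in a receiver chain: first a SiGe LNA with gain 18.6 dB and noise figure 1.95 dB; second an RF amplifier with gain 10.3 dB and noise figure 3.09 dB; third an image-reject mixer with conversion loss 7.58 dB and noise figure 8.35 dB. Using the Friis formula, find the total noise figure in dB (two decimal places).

2.01 dB

Convert to linear (a loss of L dB is a gain of −L dB): F_i = 10^(NF_i/10), G_i = 10^(G_i,dB/10)
  Stage 1: F_1 = 10^(1.95/10) = 1.567, G_1 = 10^(18.6/10) = 72.44
  Stage 2: F_2 = 10^(3.09/10) = 2.037, G_2 = 10^(10.3/10) = 10.72
  Stage 3: F_3 = 10^(8.35/10) = 6.839, G_3 = 10^(−7.58/10) = 0.1746
Friis cascade:
  F = 1.567 + (2.037 − 1)/72.44 + (6.839 − 1)/776.2 = 1.589
NF = 10 log₁₀(1.589) = 2.01 dB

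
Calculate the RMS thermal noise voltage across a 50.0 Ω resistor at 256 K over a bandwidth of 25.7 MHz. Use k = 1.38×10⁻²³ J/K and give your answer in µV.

V_n = √(4kTRB)
4kTRB = 4 × 1.38×10⁻²³ × 256 × 5.00×10¹ × 2.57×10⁷ = 1.82×10⁻¹¹ V²
V_n = √(1.82×10⁻¹¹) = 4.26×10⁻⁶ V = 4.26 µV

4.26 µV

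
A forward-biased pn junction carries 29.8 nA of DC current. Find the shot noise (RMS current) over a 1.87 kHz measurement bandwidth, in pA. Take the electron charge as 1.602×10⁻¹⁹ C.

I_n = √(2qI·B)
2qI·B = 2 × 1.602×10⁻¹⁹ × 2.98×10⁻⁸ × 1.87×10³ = 1.79×10⁻²³ A²
I_n = √(1.79×10⁻²³) = 4.23×10⁻¹² A = 4.23 pA

4.23 pA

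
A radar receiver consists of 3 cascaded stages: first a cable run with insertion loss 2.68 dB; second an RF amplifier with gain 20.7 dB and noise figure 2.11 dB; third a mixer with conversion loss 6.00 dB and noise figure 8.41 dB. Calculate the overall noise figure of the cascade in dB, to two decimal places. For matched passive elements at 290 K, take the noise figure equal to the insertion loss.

4.92 dB

Convert to linear (a loss of L dB is a gain of −L dB): F_i = 10^(NF_i/10), G_i = 10^(G_i,dB/10)
  Stage 1: F_1 = 10^(2.68/10) = 1.854, G_1 = 10^(−2.68/10) = 0.5395
  Stage 2: F_2 = 10^(2.11/10) = 1.626, G_2 = 10^(20.7/10) = 117.5
  Stage 3: F_3 = 10^(8.41/10) = 6.934, G_3 = 10^(−6.00/10) = 0.2512
Friis cascade:
  F = 1.854 + (1.626 − 1)/0.5395 + (6.934 − 1)/63.39 = 3.107
NF = 10 log₁₀(3.107) = 4.92 dB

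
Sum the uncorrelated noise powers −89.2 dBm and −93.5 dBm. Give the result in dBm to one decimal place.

Convert to linear, add, convert back:
P₁ = 1.20×10⁻¹² W, P₂ = 4.47×10⁻¹³ W
P_tot = 1.65×10⁻¹² W → 10 log₁₀(P_tot / 10⁻³) = −87.8 dBm

−87.8 dBm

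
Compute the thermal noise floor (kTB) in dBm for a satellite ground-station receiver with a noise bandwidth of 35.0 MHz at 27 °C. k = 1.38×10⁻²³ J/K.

−98.4 dBm

T = 27 °C + 273.15 = 300.15 K
P_n = kTB = 1.38×10⁻²³ × 300.15 × 3.50×10⁷ = 1.45×10⁻¹³ W
In dBm: 10 log₁₀(1.45×10⁻¹³ / 10⁻³) = −98.4 dBm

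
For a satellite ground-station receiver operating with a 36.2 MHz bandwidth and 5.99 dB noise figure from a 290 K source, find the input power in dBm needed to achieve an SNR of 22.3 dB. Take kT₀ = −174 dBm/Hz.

−70.1 dBm

Sensitivity = −174 + 10 log₁₀(B) + NF + SNR_min
= −174 + 75.59 + 5.99 + 22.3
= −70.12 dBm → −70.1 dBm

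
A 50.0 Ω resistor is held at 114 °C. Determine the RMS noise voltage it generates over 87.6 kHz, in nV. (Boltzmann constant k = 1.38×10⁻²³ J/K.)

306 nV

T = 114 °C + 273.15 = 387.15 K
V_n = √(4kTRB)
4kTRB = 4 × 1.38×10⁻²³ × 387.15 × 5.00×10¹ × 8.76×10⁴ = 9.36×10⁻¹⁴ V²
V_n = √(9.36×10⁻¹⁴) = 3.06×10⁻⁷ V = 306 nV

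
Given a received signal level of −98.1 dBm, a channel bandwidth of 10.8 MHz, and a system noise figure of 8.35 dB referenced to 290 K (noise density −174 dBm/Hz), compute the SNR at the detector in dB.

Noise floor: N = −174 + 10 log₁₀(B) + NF
10 log₁₀(1.08×10⁷) = 70.33 dB
N = −174 + 70.33 + 8.35 = −95.32 dBm
SNR = P_sig − N = −98.1 − (−95.32) = −2.78 dB → −2.8 dB

−2.8 dB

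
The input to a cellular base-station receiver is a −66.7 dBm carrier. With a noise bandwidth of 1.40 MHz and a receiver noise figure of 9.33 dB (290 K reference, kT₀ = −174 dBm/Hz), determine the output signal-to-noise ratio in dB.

Noise floor: N = −174 + 10 log₁₀(B) + NF
10 log₁₀(1.40×10⁶) = 61.46 dB
N = −174 + 61.46 + 9.33 = −103.21 dBm
SNR = P_sig − N = −66.7 − (−103.21) = 36.51 dB → 36.5 dB

36.5 dB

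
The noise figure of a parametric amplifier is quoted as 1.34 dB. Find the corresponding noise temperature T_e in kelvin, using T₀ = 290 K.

F = 10^(1.34/10) = 1.36144
T_e = (F − 1)·T₀ = (1.36144 − 1) × 290 = 105 K

105 K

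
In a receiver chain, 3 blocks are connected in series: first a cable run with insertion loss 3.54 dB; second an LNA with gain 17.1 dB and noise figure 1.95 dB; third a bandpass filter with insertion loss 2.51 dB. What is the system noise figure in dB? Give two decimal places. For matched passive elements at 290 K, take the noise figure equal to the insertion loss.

Convert to linear (a loss of L dB is a gain of −L dB): F_i = 10^(NF_i/10), G_i = 10^(G_i,dB/10)
  Stage 1: F_1 = 10^(3.54/10) = 2.259, G_1 = 10^(−3.54/10) = 0.4426
  Stage 2: F_2 = 10^(1.95/10) = 1.567, G_2 = 10^(17.1/10) = 51.29
  Stage 3: F_3 = 10^(2.51/10) = 1.782, G_3 = 10^(−2.51/10) = 0.5610
Friis cascade:
  F = 2.259 + (1.567 − 1)/0.4426 + (1.782 − 1)/22.70 = 3.574
NF = 10 log₁₀(3.574) = 5.53 dB

5.53 dB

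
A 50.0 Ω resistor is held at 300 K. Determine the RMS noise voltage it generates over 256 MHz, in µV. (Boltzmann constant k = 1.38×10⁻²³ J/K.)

V_n = √(4kTRB)
4kTRB = 4 × 1.38×10⁻²³ × 300 × 5.00×10¹ × 2.56×10⁸ = 2.12×10⁻¹⁰ V²
V_n = √(2.12×10⁻¹⁰) = 1.46×10⁻⁵ V = 14.6 µV

14.6 µV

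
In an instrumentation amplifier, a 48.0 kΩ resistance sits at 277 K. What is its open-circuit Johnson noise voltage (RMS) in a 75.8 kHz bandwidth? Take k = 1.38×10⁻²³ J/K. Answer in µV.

7.46 µV

V_n = √(4kTRB)
4kTRB = 4 × 1.38×10⁻²³ × 277 × 4.80×10⁴ × 7.58×10⁴ = 5.56×10⁻¹¹ V²
V_n = √(5.56×10⁻¹¹) = 7.46×10⁻⁶ V = 7.46 µV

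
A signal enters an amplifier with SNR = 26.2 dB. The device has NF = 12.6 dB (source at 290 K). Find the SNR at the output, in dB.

By definition F = SNR_in/SNR_out, so in dB: SNR_out = SNR_in − NF
SNR_out = 26.2 − 12.6 = 13.6 dB

13.6 dB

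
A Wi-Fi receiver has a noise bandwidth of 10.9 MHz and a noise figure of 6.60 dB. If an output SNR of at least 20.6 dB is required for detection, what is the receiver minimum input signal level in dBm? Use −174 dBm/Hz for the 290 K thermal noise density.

Sensitivity = −174 + 10 log₁₀(B) + NF + SNR_min
= −174 + 70.37 + 6.60 + 20.6
= −76.43 dBm → −76.4 dBm

−76.4 dBm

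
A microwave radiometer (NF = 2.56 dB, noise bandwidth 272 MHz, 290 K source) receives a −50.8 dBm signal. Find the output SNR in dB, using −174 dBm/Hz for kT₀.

Noise floor: N = −174 + 10 log₁₀(B) + NF
10 log₁₀(2.72×10⁸) = 84.35 dB
N = −174 + 84.35 + 2.56 = −87.09 dBm
SNR = P_sig − N = −50.8 − (−87.09) = 36.29 dB → 36.3 dB

36.3 dB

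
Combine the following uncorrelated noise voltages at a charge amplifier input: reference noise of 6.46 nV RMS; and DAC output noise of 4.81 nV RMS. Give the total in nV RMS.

8.05 nV

Uncorrelated sources add in power (mean-square): V_tot = √(ΣV_i²)
V_tot = √[(6.46×10⁻⁹)² + (4.81×10⁻⁹)²] = 8.05×10⁻⁹ V = 8.05 nV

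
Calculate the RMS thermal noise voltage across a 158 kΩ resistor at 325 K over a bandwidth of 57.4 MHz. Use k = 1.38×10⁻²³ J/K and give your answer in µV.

403 µV

V_n = √(4kTRB)
4kTRB = 4 × 1.38×10⁻²³ × 325 × 1.58×10⁵ × 5.74×10⁷ = 1.63×10⁻⁷ V²
V_n = √(1.63×10⁻⁷) = 4.03×10⁻⁴ V = 403 µV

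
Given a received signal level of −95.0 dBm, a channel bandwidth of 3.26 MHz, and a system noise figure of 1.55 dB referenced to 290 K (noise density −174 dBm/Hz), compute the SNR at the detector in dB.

12.3 dB

Noise floor: N = −174 + 10 log₁₀(B) + NF
10 log₁₀(3.26×10⁶) = 65.13 dB
N = −174 + 65.13 + 1.55 = −107.32 dBm
SNR = P_sig − N = −95.0 − (−107.32) = 12.32 dB → 12.3 dB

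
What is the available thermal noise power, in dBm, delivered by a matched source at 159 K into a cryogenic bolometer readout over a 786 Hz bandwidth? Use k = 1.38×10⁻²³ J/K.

−147.6 dBm

P_n = kTB = 1.38×10⁻²³ × 159 × 7.86×10² = 1.72×10⁻¹⁸ W
In dBm: 10 log₁₀(1.72×10⁻¹⁸ / 10⁻³) = −147.6 dBm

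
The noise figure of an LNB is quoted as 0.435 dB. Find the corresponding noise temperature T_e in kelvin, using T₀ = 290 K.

F = 10^(0.435/10) = 1.10535
T_e = (F − 1)·T₀ = (1.10535 − 1) × 290 = 30.6 K

30.6 K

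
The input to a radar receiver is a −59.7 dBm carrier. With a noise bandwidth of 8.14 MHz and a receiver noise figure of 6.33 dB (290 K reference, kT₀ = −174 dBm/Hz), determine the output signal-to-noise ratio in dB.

38.9 dB

Noise floor: N = −174 + 10 log₁₀(B) + NF
10 log₁₀(8.14×10⁶) = 69.11 dB
N = −174 + 69.11 + 6.33 = −98.56 dBm
SNR = P_sig − N = −59.7 − (−98.56) = 38.86 dB → 38.9 dB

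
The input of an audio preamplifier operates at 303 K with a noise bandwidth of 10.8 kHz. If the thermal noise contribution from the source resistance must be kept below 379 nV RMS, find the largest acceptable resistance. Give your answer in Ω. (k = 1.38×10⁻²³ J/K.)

Johnson–Nyquist: V_n = √(4kTRB) ⇒ R = V_n² / (4kTB)
4kTB = 4 × 1.38×10⁻²³ × 303 × 1.08×10⁴ = 1.81×10⁻¹⁶
R = (3.79×10⁻⁷)² / 1.81×10⁻¹⁶ = 7.95×10² Ω = 795 Ω

795 Ω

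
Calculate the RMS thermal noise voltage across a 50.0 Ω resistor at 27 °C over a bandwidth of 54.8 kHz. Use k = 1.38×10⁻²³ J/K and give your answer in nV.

213 nV

T = 27 °C + 273.15 = 300.15 K
V_n = √(4kTRB)
4kTRB = 4 × 1.38×10⁻²³ × 300.15 × 5.00×10¹ × 5.48×10⁴ = 4.54×10⁻¹⁴ V²
V_n = √(4.54×10⁻¹⁴) = 2.13×10⁻⁷ V = 213 nV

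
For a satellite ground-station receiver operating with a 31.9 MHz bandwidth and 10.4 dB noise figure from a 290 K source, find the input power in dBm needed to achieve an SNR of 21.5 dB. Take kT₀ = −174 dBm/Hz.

Sensitivity = −174 + 10 log₁₀(B) + NF + SNR_min
= −174 + 75.04 + 10.4 + 21.5
= −67.06 dBm → −67.1 dBm

−67.1 dBm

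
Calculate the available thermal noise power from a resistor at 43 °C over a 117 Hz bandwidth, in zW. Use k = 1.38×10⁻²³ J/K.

T = 43 °C + 273.15 = 316.15 K
P_n = kTB = 1.38×10⁻²³ × 316.15 × 1.17×10² = 5.10×10⁻¹⁹ W = 510 zW

510 zW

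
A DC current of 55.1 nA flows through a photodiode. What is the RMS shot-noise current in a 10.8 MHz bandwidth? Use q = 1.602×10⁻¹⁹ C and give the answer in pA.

437 pA

I_n = √(2qI·B)
2qI·B = 2 × 1.602×10⁻¹⁹ × 5.51×10⁻⁸ × 1.08×10⁷ = 1.91×10⁻¹⁹ A²
I_n = √(1.91×10⁻¹⁹) = 4.37×10⁻¹⁰ A = 437 pA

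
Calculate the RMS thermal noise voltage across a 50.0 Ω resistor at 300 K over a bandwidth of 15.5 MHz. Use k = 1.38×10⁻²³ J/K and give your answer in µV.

V_n = √(4kTRB)
4kTRB = 4 × 1.38×10⁻²³ × 300 × 5.00×10¹ × 1.55×10⁷ = 1.28×10⁻¹¹ V²
V_n = √(1.28×10⁻¹¹) = 3.58×10⁻⁶ V = 3.58 µV

3.58 µV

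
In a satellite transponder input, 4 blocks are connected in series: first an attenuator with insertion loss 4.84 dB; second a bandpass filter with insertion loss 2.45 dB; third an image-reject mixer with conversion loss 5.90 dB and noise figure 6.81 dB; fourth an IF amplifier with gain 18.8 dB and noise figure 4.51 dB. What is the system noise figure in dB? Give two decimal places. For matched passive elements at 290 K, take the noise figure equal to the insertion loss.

Convert to linear (a loss of L dB is a gain of −L dB): F_i = 10^(NF_i/10), G_i = 10^(G_i,dB/10)
  Stage 1: F_1 = 10^(4.84/10) = 3.048, G_1 = 10^(−4.84/10) = 0.3281
  Stage 2: F_2 = 10^(2.45/10) = 1.758, G_2 = 10^(−2.45/10) = 0.5689
  Stage 3: F_3 = 10^(6.81/10) = 4.797, G_3 = 10^(−5.90/10) = 0.2570
  Stage 4: F_4 = 10^(4.51/10) = 2.825, G_4 = 10^(18.8/10) = 75.86
Friis cascade:
  F = 3.048 + (1.758 − 1)/0.3281 + (4.797 − 1)/0.1866 + (2.825 − 1)/0.04797 = 63.74
NF = 10 log₁₀(63.74) = 18.04 dB

18.04 dB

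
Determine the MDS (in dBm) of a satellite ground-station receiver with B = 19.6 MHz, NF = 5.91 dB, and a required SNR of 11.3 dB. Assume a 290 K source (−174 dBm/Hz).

−83.9 dBm

Sensitivity = −174 + 10 log₁₀(B) + NF + SNR_min
= −174 + 72.92 + 5.91 + 11.3
= −83.87 dBm → −83.9 dBm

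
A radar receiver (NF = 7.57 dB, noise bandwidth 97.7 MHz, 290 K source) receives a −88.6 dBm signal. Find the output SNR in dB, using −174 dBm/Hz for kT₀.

−2.1 dB

Noise floor: N = −174 + 10 log₁₀(B) + NF
10 log₁₀(9.77×10⁷) = 79.9 dB
N = −174 + 79.9 + 7.57 = −86.53 dBm
SNR = P_sig − N = −88.6 − (−86.53) = −2.07 dB → −2.1 dB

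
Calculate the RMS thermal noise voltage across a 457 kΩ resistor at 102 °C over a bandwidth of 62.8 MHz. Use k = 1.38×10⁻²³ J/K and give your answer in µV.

T = 102 °C + 273.15 = 375.15 K
V_n = √(4kTRB)
4kTRB = 4 × 1.38×10⁻²³ × 375.15 × 4.57×10⁵ × 6.28×10⁷ = 5.94×10⁻⁷ V²
V_n = √(5.94×10⁻⁷) = 7.71×10⁻⁴ V = 771 µV

771 µV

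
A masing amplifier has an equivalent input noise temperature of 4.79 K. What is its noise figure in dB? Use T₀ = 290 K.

0.071 dB

F = 1 + T_e/T₀ = 1 + 4.79/290 = 1.01652
NF = 10 log₁₀(1.01652) = 0.071 dB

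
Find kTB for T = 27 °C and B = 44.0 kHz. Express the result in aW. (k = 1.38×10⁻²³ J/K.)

T = 27 °C + 273.15 = 300.15 K
P_n = kTB = 1.38×10⁻²³ × 300.15 × 4.40×10⁴ = 1.82×10⁻¹⁶ W = 182 aW

182 aW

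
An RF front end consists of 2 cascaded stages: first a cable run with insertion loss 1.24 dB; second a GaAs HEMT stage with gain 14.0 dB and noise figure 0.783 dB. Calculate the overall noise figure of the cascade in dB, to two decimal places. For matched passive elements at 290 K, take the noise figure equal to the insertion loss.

2.02 dB

Convert to linear (a loss of L dB is a gain of −L dB): F_i = 10^(NF_i/10), G_i = 10^(G_i,dB/10)
  Stage 1: F_1 = 10^(1.24/10) = 1.330, G_1 = 10^(−1.24/10) = 0.7516
  Stage 2: F_2 = 10^(0.783/10) = 1.198, G_2 = 10^(14.0/10) = 25.12
Friis cascade:
  F = 1.330 + (1.198 − 1)/0.7516 = 1.593
NF = 10 log₁₀(1.593) = 2.02 dB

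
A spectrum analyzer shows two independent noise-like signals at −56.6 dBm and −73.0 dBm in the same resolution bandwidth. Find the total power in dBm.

−56.5 dBm

Convert to linear, add, convert back:
P₁ = 2.19×10⁻⁹ W, P₂ = 5.01×10⁻¹¹ W
P_tot = 2.24×10⁻⁹ W → 10 log₁₀(P_tot / 10⁻³) = −56.5 dBm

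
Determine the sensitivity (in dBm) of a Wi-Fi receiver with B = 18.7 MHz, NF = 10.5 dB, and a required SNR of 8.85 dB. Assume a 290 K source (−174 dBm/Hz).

−81.9 dBm

Sensitivity = −174 + 10 log₁₀(B) + NF + SNR_min
= −174 + 72.72 + 10.5 + 8.85
= −81.93 dBm → −81.9 dBm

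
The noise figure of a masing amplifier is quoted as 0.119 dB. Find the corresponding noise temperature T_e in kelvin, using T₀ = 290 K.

8.06 K

F = 10^(0.119/10) = 1.02778
T_e = (F − 1)·T₀ = (1.02778 − 1) × 290 = 8.06 K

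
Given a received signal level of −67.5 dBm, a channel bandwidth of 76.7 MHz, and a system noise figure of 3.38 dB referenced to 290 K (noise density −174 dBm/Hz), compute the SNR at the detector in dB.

24.3 dB

Noise floor: N = −174 + 10 log₁₀(B) + NF
10 log₁₀(7.67×10⁷) = 78.85 dB
N = −174 + 78.85 + 3.38 = −91.77 dBm
SNR = P_sig − N = −67.5 − (−91.77) = 24.27 dB → 24.3 dB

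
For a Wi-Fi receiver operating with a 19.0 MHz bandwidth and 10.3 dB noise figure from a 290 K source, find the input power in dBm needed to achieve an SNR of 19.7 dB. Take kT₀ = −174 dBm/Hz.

Sensitivity = −174 + 10 log₁₀(B) + NF + SNR_min
= −174 + 72.79 + 10.3 + 19.7
= −71.21 dBm → −71.2 dBm

−71.2 dBm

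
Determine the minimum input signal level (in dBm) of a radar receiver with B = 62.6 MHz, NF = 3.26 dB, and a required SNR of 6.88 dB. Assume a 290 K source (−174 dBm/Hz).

Sensitivity = −174 + 10 log₁₀(B) + NF + SNR_min
= −174 + 77.97 + 3.26 + 6.88
= −85.89 dBm → −85.9 dBm

−85.9 dBm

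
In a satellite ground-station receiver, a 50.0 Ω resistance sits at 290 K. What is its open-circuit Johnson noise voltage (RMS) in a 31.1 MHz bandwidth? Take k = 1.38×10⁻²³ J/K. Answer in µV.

V_n = √(4kTRB)
4kTRB = 4 × 1.38×10⁻²³ × 290 × 5.00×10¹ × 3.11×10⁷ = 2.49×10⁻¹¹ V²
V_n = √(2.49×10⁻¹¹) = 4.99×10⁻⁶ V = 4.99 µV

4.99 µV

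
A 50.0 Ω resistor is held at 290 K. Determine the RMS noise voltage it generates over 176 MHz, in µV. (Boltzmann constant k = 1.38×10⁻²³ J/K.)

V_n = √(4kTRB)
4kTRB = 4 × 1.38×10⁻²³ × 290 × 5.00×10¹ × 1.76×10⁸ = 1.41×10⁻¹⁰ V²
V_n = √(1.41×10⁻¹⁰) = 1.19×10⁻⁵ V = 11.9 µV

11.9 µV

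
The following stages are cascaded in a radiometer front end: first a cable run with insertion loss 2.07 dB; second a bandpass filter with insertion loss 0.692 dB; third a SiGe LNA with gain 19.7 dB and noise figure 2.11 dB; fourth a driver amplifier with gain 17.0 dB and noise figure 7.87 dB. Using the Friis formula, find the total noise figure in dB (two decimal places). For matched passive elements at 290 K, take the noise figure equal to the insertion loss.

Convert to linear (a loss of L dB is a gain of −L dB): F_i = 10^(NF_i/10), G_i = 10^(G_i,dB/10)
  Stage 1: F_1 = 10^(2.07/10) = 1.611, G_1 = 10^(−2.07/10) = 0.6209
  Stage 2: F_2 = 10^(0.692/10) = 1.173, G_2 = 10^(−0.692/10) = 0.8527
  Stage 3: F_3 = 10^(2.11/10) = 1.626, G_3 = 10^(19.7/10) = 93.33
  Stage 4: F_4 = 10^(7.87/10) = 6.124, G_4 = 10^(17.0/10) = 50.12
Friis cascade:
  F = 1.611 + (1.173 − 1)/0.6209 + (1.626 − 1)/0.5294 + (6.124 − 1)/49.41 = 3.174
NF = 10 log₁₀(3.174) = 5.02 dB

5.02 dB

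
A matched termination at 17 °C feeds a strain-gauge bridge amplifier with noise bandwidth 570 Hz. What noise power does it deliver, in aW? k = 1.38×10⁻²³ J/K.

2.28 aW

T = 17 °C + 273.15 = 290.15 K
P_n = kTB = 1.38×10⁻²³ × 290.15 × 5.70×10² = 2.28×10⁻¹⁸ W = 2.28 aW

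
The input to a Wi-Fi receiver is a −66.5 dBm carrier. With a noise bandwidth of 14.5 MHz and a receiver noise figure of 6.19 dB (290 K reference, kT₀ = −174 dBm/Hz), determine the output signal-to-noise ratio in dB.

29.7 dB

Noise floor: N = −174 + 10 log₁₀(B) + NF
10 log₁₀(1.45×10⁷) = 71.61 dB
N = −174 + 71.61 + 6.19 = −96.20 dBm
SNR = P_sig − N = −66.5 − (−96.20) = 29.70 dB → 29.7 dB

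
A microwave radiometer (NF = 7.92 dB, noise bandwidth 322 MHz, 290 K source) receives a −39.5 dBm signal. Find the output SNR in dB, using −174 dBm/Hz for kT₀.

Noise floor: N = −174 + 10 log₁₀(B) + NF
10 log₁₀(3.22×10⁸) = 85.08 dB
N = −174 + 85.08 + 7.92 = −81.00 dBm
SNR = P_sig − N = −39.5 − (−81.00) = 41.50 dB → 41.5 dB

41.5 dB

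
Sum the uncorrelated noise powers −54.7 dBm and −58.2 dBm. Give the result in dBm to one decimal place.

−53.1 dBm

Convert to linear, add, convert back:
P₁ = 3.39×10⁻⁹ W, P₂ = 1.51×10⁻⁹ W
P_tot = 4.90×10⁻⁹ W → 10 log₁₀(P_tot / 10⁻³) = −53.1 dBm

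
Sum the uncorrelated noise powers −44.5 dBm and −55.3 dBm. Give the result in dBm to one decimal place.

Convert to linear, add, convert back:
P₁ = 3.55×10⁻⁸ W, P₂ = 2.95×10⁻⁹ W
P_tot = 3.84×10⁻⁸ W → 10 log₁₀(P_tot / 10⁻³) = −44.2 dBm

−44.2 dBm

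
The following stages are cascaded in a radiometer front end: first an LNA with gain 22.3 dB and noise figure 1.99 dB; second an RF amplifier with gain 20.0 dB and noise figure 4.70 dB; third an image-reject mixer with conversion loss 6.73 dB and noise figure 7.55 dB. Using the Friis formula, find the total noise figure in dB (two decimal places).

2.02 dB

Convert to linear (a loss of L dB is a gain of −L dB): F_i = 10^(NF_i/10), G_i = 10^(G_i,dB/10)
  Stage 1: F_1 = 10^(1.99/10) = 1.581, G_1 = 10^(22.3/10) = 169.8
  Stage 2: F_2 = 10^(4.70/10) = 2.951, G_2 = 10^(20.0/10) = 100.0
  Stage 3: F_3 = 10^(7.55/10) = 5.689, G_3 = 10^(−6.73/10) = 0.2123
Friis cascade:
  F = 1.581 + (2.951 − 1)/169.8 + (5.689 − 1)/1.698×10⁴ = 1.593
NF = 10 log₁₀(1.593) = 2.02 dB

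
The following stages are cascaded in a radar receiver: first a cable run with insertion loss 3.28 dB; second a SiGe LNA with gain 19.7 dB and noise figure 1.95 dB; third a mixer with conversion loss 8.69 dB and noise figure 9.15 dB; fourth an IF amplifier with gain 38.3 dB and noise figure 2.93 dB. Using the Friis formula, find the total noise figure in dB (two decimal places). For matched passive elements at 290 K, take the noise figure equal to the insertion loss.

Convert to linear (a loss of L dB is a gain of −L dB): F_i = 10^(NF_i/10), G_i = 10^(G_i,dB/10)
  Stage 1: F_1 = 10^(3.28/10) = 2.128, G_1 = 10^(−3.28/10) = 0.4699
  Stage 2: F_2 = 10^(1.95/10) = 1.567, G_2 = 10^(19.7/10) = 93.33
  Stage 3: F_3 = 10^(9.15/10) = 8.222, G_3 = 10^(−8.69/10) = 0.1352
  Stage 4: F_4 = 10^(2.93/10) = 1.963, G_4 = 10^(38.3/10) = 6761
Friis cascade:
  F = 2.128 + (1.567 − 1)/0.4699 + (8.222 − 1)/43.85 + (1.963 − 1)/5.929 = 3.661
NF = 10 log₁₀(3.661) = 5.64 dB

5.64 dB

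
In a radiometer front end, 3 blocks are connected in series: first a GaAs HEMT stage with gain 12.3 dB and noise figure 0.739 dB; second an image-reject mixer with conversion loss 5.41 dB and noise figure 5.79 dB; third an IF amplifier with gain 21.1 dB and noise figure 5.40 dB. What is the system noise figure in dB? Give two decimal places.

Convert to linear (a loss of L dB is a gain of −L dB): F_i = 10^(NF_i/10), G_i = 10^(G_i,dB/10)
  Stage 1: F_1 = 10^(0.739/10) = 1.185, G_1 = 10^(12.3/10) = 16.98
  Stage 2: F_2 = 10^(5.79/10) = 3.793, G_2 = 10^(−5.41/10) = 0.2877
  Stage 3: F_3 = 10^(5.40/10) = 3.467, G_3 = 10^(21.1/10) = 128.8
Friis cascade:
  F = 1.185 + (3.793 − 1)/16.98 + (3.467 − 1)/4.887 = 1.855
NF = 10 log₁₀(1.855) = 2.68 dB

2.68 dB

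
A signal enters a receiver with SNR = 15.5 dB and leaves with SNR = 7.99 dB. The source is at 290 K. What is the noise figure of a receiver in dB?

NF (dB) = SNR_in(dB) − SNR_out(dB) when the source is at T₀
NF = 15.5 − 7.99 = 7.51 dB

7.51 dB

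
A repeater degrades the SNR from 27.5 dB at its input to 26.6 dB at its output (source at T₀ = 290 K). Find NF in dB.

0.9 dB

NF (dB) = SNR_in(dB) − SNR_out(dB) when the source is at T₀
NF = 27.5 − 26.6 = 0.9 dB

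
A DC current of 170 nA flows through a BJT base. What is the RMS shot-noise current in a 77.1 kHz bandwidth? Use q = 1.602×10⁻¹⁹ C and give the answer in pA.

64.8 pA

I_n = √(2qI·B)
2qI·B = 2 × 1.602×10⁻¹⁹ × 1.70×10⁻⁷ × 7.71×10⁴ = 4.20×10⁻²¹ A²
I_n = √(4.20×10⁻²¹) = 6.48×10⁻¹¹ A = 64.8 pA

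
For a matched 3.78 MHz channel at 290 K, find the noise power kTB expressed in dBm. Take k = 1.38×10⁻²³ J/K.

−108.2 dBm

P_n = kTB = 1.38×10⁻²³ × 290 × 3.78×10⁶ = 1.51×10⁻¹⁴ W
In dBm: 10 log₁₀(1.51×10⁻¹⁴ / 10⁻³) = −108.2 dBm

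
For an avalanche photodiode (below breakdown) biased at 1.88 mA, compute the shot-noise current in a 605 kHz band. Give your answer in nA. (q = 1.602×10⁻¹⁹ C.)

19.1 nA

I_n = √(2qI·B)
2qI·B = 2 × 1.602×10⁻¹⁹ × 1.88×10⁻³ × 6.05×10⁵ = 3.64×10⁻¹⁶ A²
I_n = √(3.64×10⁻¹⁶) = 1.91×10⁻⁸ A = 19.1 nA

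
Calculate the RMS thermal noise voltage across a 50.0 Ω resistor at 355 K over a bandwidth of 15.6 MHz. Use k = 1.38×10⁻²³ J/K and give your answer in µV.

V_n = √(4kTRB)
4kTRB = 4 × 1.38×10⁻²³ × 355 × 5.00×10¹ × 1.56×10⁷ = 1.53×10⁻¹¹ V²
V_n = √(1.53×10⁻¹¹) = 3.91×10⁻⁶ V = 3.91 µV

3.91 µV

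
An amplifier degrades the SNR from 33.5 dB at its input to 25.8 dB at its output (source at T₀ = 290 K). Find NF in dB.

7.7 dB

NF (dB) = SNR_in(dB) − SNR_out(dB) when the source is at T₀
NF = 33.5 − 25.8 = 7.7 dB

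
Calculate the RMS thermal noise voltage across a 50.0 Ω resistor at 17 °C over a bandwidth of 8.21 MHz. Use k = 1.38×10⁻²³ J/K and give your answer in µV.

2.56 µV

T = 17 °C + 273.15 = 290.15 K
V_n = √(4kTRB)
4kTRB = 4 × 1.38×10⁻²³ × 290.15 × 5.00×10¹ × 8.21×10⁶ = 6.57×10⁻¹² V²
V_n = √(6.57×10⁻¹²) = 2.56×10⁻⁶ V = 2.56 µV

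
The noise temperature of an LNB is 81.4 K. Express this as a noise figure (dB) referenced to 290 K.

F = 1 + T_e/T₀ = 1 + 81.4/290 = 1.28069
NF = 10 log₁₀(1.28069) = 1.07 dB

1.07 dB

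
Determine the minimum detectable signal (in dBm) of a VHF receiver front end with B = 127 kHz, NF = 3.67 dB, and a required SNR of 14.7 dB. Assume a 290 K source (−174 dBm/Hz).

Sensitivity = −174 + 10 log₁₀(B) + NF + SNR_min
= −174 + 51.04 + 3.67 + 14.7
= −104.59 dBm → −104.6 dBm

−104.6 dBm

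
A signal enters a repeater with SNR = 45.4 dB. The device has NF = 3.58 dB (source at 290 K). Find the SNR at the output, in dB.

41.82 dB

By definition F = SNR_in/SNR_out, so in dB: SNR_out = SNR_in − NF
SNR_out = 45.4 − 3.58 = 41.82 dB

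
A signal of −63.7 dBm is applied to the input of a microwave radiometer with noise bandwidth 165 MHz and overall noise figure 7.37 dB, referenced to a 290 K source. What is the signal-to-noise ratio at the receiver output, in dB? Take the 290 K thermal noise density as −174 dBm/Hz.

Noise floor: N = −174 + 10 log₁₀(B) + NF
10 log₁₀(1.65×10⁸) = 82.17 dB
N = −174 + 82.17 + 7.37 = −84.46 dBm
SNR = P_sig − N = −63.7 − (−84.46) = 20.76 dB → 20.8 dB

20.8 dB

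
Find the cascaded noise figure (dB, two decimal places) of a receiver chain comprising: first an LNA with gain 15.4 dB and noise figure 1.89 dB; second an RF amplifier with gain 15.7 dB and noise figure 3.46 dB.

1.99 dB

Convert to linear (a loss of L dB is a gain of −L dB): F_i = 10^(NF_i/10), G_i = 10^(G_i,dB/10)
  Stage 1: F_1 = 10^(1.89/10) = 1.545, G_1 = 10^(15.4/10) = 34.67
  Stage 2: F_2 = 10^(3.46/10) = 2.218, G_2 = 10^(15.7/10) = 37.15
Friis cascade:
  F = 1.545 + (2.218 − 1)/34.67 = 1.580
NF = 10 log₁₀(1.580) = 1.99 dB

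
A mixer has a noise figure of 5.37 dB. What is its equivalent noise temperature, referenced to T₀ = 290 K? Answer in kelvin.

709 K

F = 10^(5.37/10) = 3.4435
T_e = (F − 1)·T₀ = (3.4435 − 1) × 290 = 709 K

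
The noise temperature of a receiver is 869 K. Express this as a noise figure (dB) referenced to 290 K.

6.02 dB

F = 1 + T_e/T₀ = 1 + 869/290 = 3.99655
NF = 10 log₁₀(3.99655) = 6.02 dB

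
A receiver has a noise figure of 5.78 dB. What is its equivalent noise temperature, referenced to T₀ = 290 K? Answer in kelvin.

F = 10^(5.78/10) = 3.78443
T_e = (F − 1)·T₀ = (3.78443 − 1) × 290 = 807 K

807 K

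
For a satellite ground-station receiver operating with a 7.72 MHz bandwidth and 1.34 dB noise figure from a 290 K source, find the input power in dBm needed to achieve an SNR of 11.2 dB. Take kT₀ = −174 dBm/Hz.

−92.6 dBm

Sensitivity = −174 + 10 log₁₀(B) + NF + SNR_min
= −174 + 68.88 + 1.34 + 11.2
= −92.58 dBm → −92.6 dBm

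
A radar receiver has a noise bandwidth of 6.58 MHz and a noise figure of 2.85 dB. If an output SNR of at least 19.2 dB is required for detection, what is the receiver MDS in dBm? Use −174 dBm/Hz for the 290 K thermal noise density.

Sensitivity = −174 + 10 log₁₀(B) + NF + SNR_min
= −174 + 68.18 + 2.85 + 19.2
= −83.77 dBm → −83.8 dBm

−83.8 dBm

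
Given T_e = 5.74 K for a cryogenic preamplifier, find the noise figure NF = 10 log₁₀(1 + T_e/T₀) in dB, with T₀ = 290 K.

0.085 dB

F = 1 + T_e/T₀ = 1 + 5.74/290 = 1.01979
NF = 10 log₁₀(1.01979) = 0.085 dB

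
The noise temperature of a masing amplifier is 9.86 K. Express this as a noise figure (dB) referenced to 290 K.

F = 1 + T_e/T₀ = 1 + 9.86/290 = 1.034
NF = 10 log₁₀(1.034) = 0.145 dB

0.145 dB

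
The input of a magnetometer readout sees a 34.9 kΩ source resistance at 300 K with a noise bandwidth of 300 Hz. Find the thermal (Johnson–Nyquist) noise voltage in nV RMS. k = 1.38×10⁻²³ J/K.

V_n = √(4kTRB)
4kTRB = 4 × 1.38×10⁻²³ × 300 × 3.49×10⁴ × 3.00×10² = 1.73×10⁻¹³ V²
V_n = √(1.73×10⁻¹³) = 4.16×10⁻⁷ V = 416 nV

416 nV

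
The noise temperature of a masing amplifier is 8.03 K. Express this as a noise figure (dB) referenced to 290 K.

F = 1 + T_e/T₀ = 1 + 8.03/290 = 1.02769
NF = 10 log₁₀(1.02769) = 0.119 dB

0.119 dB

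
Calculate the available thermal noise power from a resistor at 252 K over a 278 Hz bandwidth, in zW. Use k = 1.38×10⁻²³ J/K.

967 zW

P_n = kTB = 1.38×10⁻²³ × 252 × 2.78×10² = 9.67×10⁻¹⁹ W = 967 zW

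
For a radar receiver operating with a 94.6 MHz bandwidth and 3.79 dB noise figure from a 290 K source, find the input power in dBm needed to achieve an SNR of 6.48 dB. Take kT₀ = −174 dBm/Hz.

Sensitivity = −174 + 10 log₁₀(B) + NF + SNR_min
= −174 + 79.76 + 3.79 + 6.48
= −83.97 dBm → −84.0 dBm

−84.0 dBm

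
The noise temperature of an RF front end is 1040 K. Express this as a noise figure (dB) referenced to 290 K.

6.61 dB

F = 1 + T_e/T₀ = 1 + 1040/290 = 4.58621
NF = 10 log₁₀(4.58621) = 6.61 dB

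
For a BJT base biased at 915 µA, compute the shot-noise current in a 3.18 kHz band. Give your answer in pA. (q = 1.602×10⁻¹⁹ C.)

966 pA

I_n = √(2qI·B)
2qI·B = 2 × 1.602×10⁻¹⁹ × 9.15×10⁻⁴ × 3.18×10³ = 9.32×10⁻¹⁹ A²
I_n = √(9.32×10⁻¹⁹) = 9.66×10⁻¹⁰ A = 966 pA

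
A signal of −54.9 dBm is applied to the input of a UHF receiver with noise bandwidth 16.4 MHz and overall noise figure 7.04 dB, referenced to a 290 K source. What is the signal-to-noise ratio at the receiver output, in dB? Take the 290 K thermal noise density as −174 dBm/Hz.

39.9 dB

Noise floor: N = −174 + 10 log₁₀(B) + NF
10 log₁₀(1.64×10⁷) = 72.15 dB
N = −174 + 72.15 + 7.04 = −94.81 dBm
SNR = P_sig − N = −54.9 − (−94.81) = 39.91 dB → 39.9 dB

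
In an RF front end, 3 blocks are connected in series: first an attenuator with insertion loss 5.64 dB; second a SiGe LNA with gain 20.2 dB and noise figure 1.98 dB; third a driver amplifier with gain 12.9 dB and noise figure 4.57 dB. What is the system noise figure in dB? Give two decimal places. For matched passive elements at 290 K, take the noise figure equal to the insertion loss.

7.67 dB

Convert to linear (a loss of L dB is a gain of −L dB): F_i = 10^(NF_i/10), G_i = 10^(G_i,dB/10)
  Stage 1: F_1 = 10^(5.64/10) = 3.664, G_1 = 10^(−5.64/10) = 0.2729
  Stage 2: F_2 = 10^(1.98/10) = 1.578, G_2 = 10^(20.2/10) = 104.7
  Stage 3: F_3 = 10^(4.57/10) = 2.864, G_3 = 10^(12.9/10) = 19.50
Friis cascade:
  F = 3.664 + (1.578 − 1)/0.2729 + (2.864 − 1)/28.58 = 5.846
NF = 10 log₁₀(5.846) = 7.67 dB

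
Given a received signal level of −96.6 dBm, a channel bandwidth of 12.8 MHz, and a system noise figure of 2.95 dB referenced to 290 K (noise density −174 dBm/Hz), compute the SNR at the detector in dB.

3.4 dB

Noise floor: N = −174 + 10 log₁₀(B) + NF
10 log₁₀(1.28×10⁷) = 71.07 dB
N = −174 + 71.07 + 2.95 = −99.98 dBm
SNR = P_sig − N = −96.6 − (−99.98) = 3.38 dB → 3.4 dB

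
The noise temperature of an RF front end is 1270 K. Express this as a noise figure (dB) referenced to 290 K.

7.31 dB

F = 1 + T_e/T₀ = 1 + 1270/290 = 5.37931
NF = 10 log₁₀(5.37931) = 7.31 dB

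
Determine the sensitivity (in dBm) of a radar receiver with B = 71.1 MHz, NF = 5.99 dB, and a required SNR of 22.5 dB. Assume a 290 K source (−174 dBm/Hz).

Sensitivity = −174 + 10 log₁₀(B) + NF + SNR_min
= −174 + 78.52 + 5.99 + 22.5
= −66.99 dBm → −67.0 dBm

−67.0 dBm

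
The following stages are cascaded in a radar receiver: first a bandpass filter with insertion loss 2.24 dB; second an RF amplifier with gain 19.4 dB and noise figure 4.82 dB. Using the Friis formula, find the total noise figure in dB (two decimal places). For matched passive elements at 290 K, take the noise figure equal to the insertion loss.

7.06 dB

Convert to linear (a loss of L dB is a gain of −L dB): F_i = 10^(NF_i/10), G_i = 10^(G_i,dB/10)
  Stage 1: F_1 = 10^(2.24/10) = 1.675, G_1 = 10^(−2.24/10) = 0.5970
  Stage 2: F_2 = 10^(4.82/10) = 3.034, G_2 = 10^(19.4/10) = 87.10
Friis cascade:
  F = 1.675 + (3.034 − 1)/0.5970 = 5.082
NF = 10 log₁₀(5.082) = 7.06 dB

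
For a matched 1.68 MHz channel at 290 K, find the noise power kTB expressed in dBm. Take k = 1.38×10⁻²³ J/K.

P_n = kTB = 1.38×10⁻²³ × 290 × 1.68×10⁶ = 6.72×10⁻¹⁵ W
In dBm: 10 log₁₀(6.72×10⁻¹⁵ / 10⁻³) = −111.7 dBm

−111.7 dBm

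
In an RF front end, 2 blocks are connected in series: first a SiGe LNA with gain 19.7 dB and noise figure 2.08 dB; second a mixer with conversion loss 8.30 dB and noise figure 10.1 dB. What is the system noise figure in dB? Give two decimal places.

2.34 dB

Convert to linear (a loss of L dB is a gain of −L dB): F_i = 10^(NF_i/10), G_i = 10^(G_i,dB/10)
  Stage 1: F_1 = 10^(2.08/10) = 1.614, G_1 = 10^(19.7/10) = 93.33
  Stage 2: F_2 = 10^(10.1/10) = 10.23, G_2 = 10^(−8.30/10) = 0.1479
Friis cascade:
  F = 1.614 + (10.23 − 1)/93.33 = 1.713
NF = 10 log₁₀(1.713) = 2.34 dB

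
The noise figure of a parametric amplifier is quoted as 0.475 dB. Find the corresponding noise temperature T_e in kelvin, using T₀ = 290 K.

F = 10^(0.475/10) = 1.11558
T_e = (F − 1)·T₀ = (1.11558 − 1) × 290 = 33.5 K

33.5 K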